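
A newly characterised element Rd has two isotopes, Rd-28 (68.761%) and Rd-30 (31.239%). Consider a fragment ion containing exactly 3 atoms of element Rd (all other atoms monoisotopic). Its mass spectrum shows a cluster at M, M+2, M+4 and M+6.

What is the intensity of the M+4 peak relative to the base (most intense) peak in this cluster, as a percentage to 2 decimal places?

45.43%

(0.68761 + 0.31239)^3 gives M 0.3251, M+2 0.4431, M+4 0.2013, M+6 0.0305; the largest is M+2.
P(M+2) = C(3,1) × 0.68761^2 × 0.31239^1 = 3 × 0.47280751 × 0.31239 = 0.443101 (base)
P(M+4) = C(3,2) × 0.68761^1 × 0.31239^2 = 3 × 0.68761 × 0.09758751 = 0.201306
Relative intensity = 0.201306 / 0.443101 × 100 = 45.43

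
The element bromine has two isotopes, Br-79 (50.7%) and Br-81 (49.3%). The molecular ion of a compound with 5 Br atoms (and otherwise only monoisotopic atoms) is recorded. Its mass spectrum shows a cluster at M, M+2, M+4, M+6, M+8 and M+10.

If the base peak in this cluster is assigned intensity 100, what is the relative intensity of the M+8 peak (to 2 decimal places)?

47.28

(0.507 + 0.493)^5 gives M 0.0335, M+2 0.1629, M+4 0.3168, M+6 0.3080, M+8 0.1497, M+10 0.0291; the largest is M+4.
P(M+4) = C(5,2) × 0.507^3 × 0.493^2 = 10 × 0.13032384 × 0.243049 = 0.316751 (base)
P(M+8) = C(5,4) × 0.507^1 × 0.493^4 = 5 × 0.5070 × 0.05907282 = 0.149750
Relative intensity = 0.149750 / 0.316751 × 100 = 47.28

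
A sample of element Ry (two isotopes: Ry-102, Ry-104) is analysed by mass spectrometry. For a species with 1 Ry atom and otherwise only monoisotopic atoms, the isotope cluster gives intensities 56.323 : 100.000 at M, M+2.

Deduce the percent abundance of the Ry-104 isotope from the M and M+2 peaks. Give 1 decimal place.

64.0%

Let p = fractional abundance of Ry-102. I(M+2)/I(M) = [C(1,1)·p^0·(1−p)] / p^1 = 1·(1−p)/p = 100.000/56.323 = 1.7755
(1−p)/p = 1.7755/1 = 1.7755  ⇒  p = 1/(1 + 1.7755) = 0.3603
Ry-102: 36.0%, Ry-104: 64.0%.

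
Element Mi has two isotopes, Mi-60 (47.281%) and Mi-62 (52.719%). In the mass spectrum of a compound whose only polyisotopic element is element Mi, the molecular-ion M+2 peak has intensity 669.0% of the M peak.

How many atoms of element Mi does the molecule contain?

With n Mi atoms, P(M+2)/P(M) = C(n,1)·p^(n−1)q / p^n = n·q/p = n · 0.52719/0.47281.
n = 6.690 × 0.47281/0.52719 = 6.00 ≈ 6

6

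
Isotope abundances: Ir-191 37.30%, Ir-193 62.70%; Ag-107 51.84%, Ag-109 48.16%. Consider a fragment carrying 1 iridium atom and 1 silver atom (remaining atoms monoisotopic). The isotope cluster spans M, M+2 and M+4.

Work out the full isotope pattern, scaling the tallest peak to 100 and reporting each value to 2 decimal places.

Iridium pattern (n=1): 0.3730 : 0.6270
Silver pattern (n=1): 0.5184 : 0.4816
Convolve the two distributions (both contribute in 2-u steps):
  M: 0.3730×0.5184 = 0.193363
  M+2: 0.3730×0.4816 + 0.6270×0.5184 = 0.504674
  M+4: 0.6270×0.4816 = 0.301963
Scale to base peak (0.504674) = 100: 38.31 : 100.00 : 59.83

38.31 : 100.00 : 59.83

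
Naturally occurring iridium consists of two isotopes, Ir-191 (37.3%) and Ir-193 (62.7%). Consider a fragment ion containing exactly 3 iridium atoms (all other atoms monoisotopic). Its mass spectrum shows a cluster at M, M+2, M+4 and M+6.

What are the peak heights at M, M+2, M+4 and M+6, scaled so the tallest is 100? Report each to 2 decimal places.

11.80 : 59.49 : 100.00 : 56.03

Each Ir atom is independently Ir-191 (p = 0.373) or Ir-193 (q = 0.627); the cluster is the binomial expansion (p + q)^3.
P(M) = 0.373^3 = 0.051895
P(M+2) = 3 × 0.373^2 × 0.627^1 = 0.261702
P(M+4) = 3 × 0.373^1 × 0.627^2 = 0.439911
P(M+6) = 0.627^3 = 0.246492
The M+4 peak is largest (0.439911); scaling to 100 gives 11.80 : 59.49 : 100.00 : 56.03.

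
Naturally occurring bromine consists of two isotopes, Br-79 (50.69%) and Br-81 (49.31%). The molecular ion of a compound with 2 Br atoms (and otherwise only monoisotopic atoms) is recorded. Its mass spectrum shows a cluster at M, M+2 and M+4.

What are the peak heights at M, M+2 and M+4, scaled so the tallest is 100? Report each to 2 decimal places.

51.40 : 100.00 : 48.64

The 2 Br atoms are independent, so intensities follow the terms of (0.5069 + 0.4931)^2.
P(M) = 0.5069^2 = 0.256948
P(M+2) = 2 × 0.5069^1 × 0.4931^1 = 0.499905
P(M+4) = 0.4931^2 = 0.243148
The M+2 peak is largest (0.499905); scaling to 100 gives 51.40 : 100.00 : 48.64.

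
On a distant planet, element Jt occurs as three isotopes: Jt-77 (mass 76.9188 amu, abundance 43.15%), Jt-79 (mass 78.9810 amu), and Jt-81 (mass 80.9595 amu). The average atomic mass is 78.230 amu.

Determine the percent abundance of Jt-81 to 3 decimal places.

The remaining 56.85% is split between Jt-79 (fraction x) and Jt-81 (fraction 0.5685 − x).
Substituting: 78.9810x + 80.9595(0.5685 − x) = 45.0395378
(78.9810 − 80.9595)x = -0.98593795  ⇒  x = 0.49833, y = 0.07017
Jt-79: 49.833%, Jt-81: 7.017%.

7.017%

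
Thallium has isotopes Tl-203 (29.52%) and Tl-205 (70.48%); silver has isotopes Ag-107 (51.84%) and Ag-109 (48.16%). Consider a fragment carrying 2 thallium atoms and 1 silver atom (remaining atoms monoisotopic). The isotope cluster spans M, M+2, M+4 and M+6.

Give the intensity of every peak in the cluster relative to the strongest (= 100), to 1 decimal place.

Thallium pattern (n=2): 0.08714304 : 0.41611392 : 0.49674304
Silver pattern (n=1): 0.5184 : 0.4816
Convolve the two distributions (both contribute in 2-u steps):
  M: 0.08714304×0.5184 = 0.045175
  M+2: 0.08714304×0.4816 + 0.41611392×0.5184 = 0.257682
  M+4: 0.41611392×0.4816 + 0.49674304×0.5184 = 0.457912
  M+6: 0.49674304×0.4816 = 0.239231
Scale to base peak (0.457912) = 100: 9.9 : 56.3 : 100.0 : 52.2

9.9 : 56.3 : 100.0 : 52.2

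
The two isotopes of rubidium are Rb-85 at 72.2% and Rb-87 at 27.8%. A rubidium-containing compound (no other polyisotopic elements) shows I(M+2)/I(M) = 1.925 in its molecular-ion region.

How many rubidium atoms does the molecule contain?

The M+2/M ratio from n Rb atoms is n · q/p = n · 0.278/0.722.
n = 1.925 × 0.722/0.278 = 5.00 ≈ 5

5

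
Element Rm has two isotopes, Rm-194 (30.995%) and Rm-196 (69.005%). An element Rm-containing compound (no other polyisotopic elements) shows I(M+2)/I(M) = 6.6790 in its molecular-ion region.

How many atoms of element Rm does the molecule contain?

3

For n independent Rm atoms, I(M+2)/I(M) = n · (abundance Rm-196) / (abundance Rm-194) = n · 0.69005/0.30995.
n = 6.6790 × 0.30995/0.69005 = 3.00 ≈ 3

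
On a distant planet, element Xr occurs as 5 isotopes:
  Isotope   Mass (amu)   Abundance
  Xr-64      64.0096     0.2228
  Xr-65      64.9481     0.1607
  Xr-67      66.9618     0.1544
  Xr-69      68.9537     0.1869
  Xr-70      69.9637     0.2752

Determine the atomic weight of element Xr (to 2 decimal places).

67.18 amu

Ar = Σ fᵢ·mᵢ = 0.2228 × 64.0096 + 0.1607 × 64.9481 + 0.1544 × 66.9618 + 0.1869 × 68.9537 + 0.2752 × 69.9637
= 14.26134 + 10.43716 + 10.33890 + 12.88745 + 19.25401 = 67.17886 amu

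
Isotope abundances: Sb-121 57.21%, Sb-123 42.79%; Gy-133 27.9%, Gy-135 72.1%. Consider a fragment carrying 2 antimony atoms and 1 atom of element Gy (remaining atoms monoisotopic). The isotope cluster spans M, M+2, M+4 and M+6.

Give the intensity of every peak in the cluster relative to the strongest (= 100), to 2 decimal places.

22.60 : 92.20 : 100.00 : 32.67

Antimony pattern (n=2): 0.32729841 : 0.48960318 : 0.18309841
Element Gy pattern (n=1): 0.2790 : 0.7210
Convolve the two distributions (both contribute in 2-u steps):
  M: 0.32729841×0.2790 = 0.091316
  M+2: 0.32729841×0.7210 + 0.48960318×0.2790 = 0.372581
  M+4: 0.48960318×0.7210 + 0.18309841×0.2790 = 0.404088
  M+6: 0.18309841×0.7210 = 0.132014
Scale to base peak (0.404088) = 100: 22.60 : 92.20 : 100.00 : 32.67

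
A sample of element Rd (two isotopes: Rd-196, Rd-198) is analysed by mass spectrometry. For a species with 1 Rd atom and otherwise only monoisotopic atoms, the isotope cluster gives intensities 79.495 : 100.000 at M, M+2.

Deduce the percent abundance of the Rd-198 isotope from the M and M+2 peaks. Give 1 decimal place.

55.7%

If p is the fraction of Rd that is Rd-196, then I(M+2)/I(M) = [C(1,1)·p^0·(1−p)] / p^1 = 1·(1−p)/p = 100.000/79.495 = 1.2579
(1−p)/p = 1.2579/1 = 1.2579  ⇒  p = 1/(1 + 1.2579) = 0.4429
Rd-196: 44.3%, Rd-198: 55.7%.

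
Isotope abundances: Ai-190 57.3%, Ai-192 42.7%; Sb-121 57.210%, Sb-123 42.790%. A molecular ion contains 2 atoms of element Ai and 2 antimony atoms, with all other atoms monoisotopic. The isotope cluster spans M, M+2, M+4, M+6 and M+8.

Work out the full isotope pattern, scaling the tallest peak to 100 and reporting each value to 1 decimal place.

29.9 : 89.3 : 100.0 : 49.8 : 9.3

Element Ai pattern (n=2): 0.328329 : 0.489342 : 0.182329
Antimony pattern (n=2): 0.32729841 : 0.48960318 : 0.18309841
Convolve the two distributions (both contribute in 2-u steps):
  M: 0.328329×0.32729841 = 0.107462
  M+2: 0.328329×0.48960318 + 0.489342×0.32729841 = 0.320912
  M+4: 0.328329×0.18309841 + 0.489342×0.48960318 + 0.182329×0.32729841 = 0.359376
  M+6: 0.489342×0.18309841 + 0.182329×0.48960318 = 0.178867
  M+8: 0.182329×0.18309841 = 0.033384
Scale to base peak (0.359376) = 100: 29.9 : 89.3 : 100.0 : 49.8 : 9.3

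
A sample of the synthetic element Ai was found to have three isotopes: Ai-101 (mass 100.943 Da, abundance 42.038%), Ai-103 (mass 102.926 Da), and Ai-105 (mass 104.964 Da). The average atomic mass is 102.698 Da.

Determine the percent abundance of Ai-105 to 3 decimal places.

Let x and y be the fractions of Ai-103 and Ai-105. Then x + y = 1 − 0.42038 = 0.57962 and 102.926x + 104.964y = 102.698 − 0.42038×100.943 = 60.26358166.
Substituting: 102.926x + 104.964(0.57962 − x) = 60.26358166
(102.926 − 104.964)x = -0.57565202  ⇒  x = 0.28246, y = 0.29716
Ai-103: 28.246%, Ai-105: 29.716%.

29.716%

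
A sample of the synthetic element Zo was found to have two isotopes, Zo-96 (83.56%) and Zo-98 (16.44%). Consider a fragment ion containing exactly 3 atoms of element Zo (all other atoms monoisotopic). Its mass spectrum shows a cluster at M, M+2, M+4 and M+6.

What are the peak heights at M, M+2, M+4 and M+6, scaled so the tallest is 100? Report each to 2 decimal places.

100.00 : 59.02 : 11.61 : 0.76

Each Zo atom is independently Zo-96 (p = 0.8356) or Zo-98 (q = 0.1644); the cluster is the binomial expansion (p + q)^3.
P(M) = 0.8356^3 = 0.583439
P(M+2) = 3 × 0.8356^2 × 0.1644^1 = 0.344366
P(M+4) = 3 × 0.8356^1 × 0.1644^2 = 0.067752
P(M+6) = 0.1644^3 = 0.004443
The M peak is largest (0.583439); scaling to 100 gives 100.00 : 59.02 : 11.61 : 0.76.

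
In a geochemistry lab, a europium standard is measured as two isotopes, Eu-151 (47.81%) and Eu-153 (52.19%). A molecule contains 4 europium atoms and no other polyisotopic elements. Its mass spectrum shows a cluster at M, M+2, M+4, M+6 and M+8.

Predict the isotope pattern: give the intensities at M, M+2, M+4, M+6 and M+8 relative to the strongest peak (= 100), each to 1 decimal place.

The 4 Eu atoms are independent, so intensities follow the terms of (0.4781 + 0.5219)^4.
P(M) = 0.4781^4 = 0.052249
P(M+2) = 4 × 0.4781^3 × 0.5219^1 = 0.228141
P(M+4) = 6 × 0.4781^2 × 0.5219^2 = 0.373563
P(M+6) = 4 × 0.4781^1 × 0.5219^3 = 0.271857
P(M+8) = 0.5219^4 = 0.074191
The M+4 peak is largest (0.373563); scaling to 100 gives 14.0 : 61.1 : 100.0 : 72.8 : 19.9.

14.0 : 61.1 : 100.0 : 72.8 : 19.9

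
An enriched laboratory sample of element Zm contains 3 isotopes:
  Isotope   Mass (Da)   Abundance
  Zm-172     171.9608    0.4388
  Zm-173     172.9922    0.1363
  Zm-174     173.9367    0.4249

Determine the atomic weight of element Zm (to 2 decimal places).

The abundance-weighted mean is 0.4388 × 171.9608 + 0.1363 × 172.9922 + 0.4249 × 173.9367
= 75.45640 + 23.57884 + 73.90570 = 172.94094 Da

172.94 Da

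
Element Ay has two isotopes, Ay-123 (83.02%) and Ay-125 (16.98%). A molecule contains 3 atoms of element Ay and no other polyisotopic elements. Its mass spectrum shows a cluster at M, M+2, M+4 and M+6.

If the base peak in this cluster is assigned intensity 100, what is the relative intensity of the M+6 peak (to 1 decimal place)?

0.9

(0.8302 + 0.1698)^3 gives M 0.5722, M+2 0.3511, M+4 0.0718, M+6 0.0049; the largest is M.
P(M) = C(3,0) × 0.8302^3 × 0.1698^0 = 1 × 0.57220044 × 1.0000 = 0.572200 (base)
P(M+6) = C(3,3) × 0.8302^0 × 0.1698^3 = 1 × 1.0000 × 0.00489568 = 0.004896
Relative intensity = 0.004896 / 0.572200 × 100 = 0.9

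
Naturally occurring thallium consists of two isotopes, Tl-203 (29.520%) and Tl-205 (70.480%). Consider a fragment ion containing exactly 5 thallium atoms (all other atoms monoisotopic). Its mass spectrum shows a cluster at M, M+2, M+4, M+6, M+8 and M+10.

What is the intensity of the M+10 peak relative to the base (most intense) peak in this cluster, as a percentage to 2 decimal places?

47.75%

(0.29520 + 0.70480)^5 gives M 0.0022, M+2 0.0268, M+4 0.1278, M+6 0.3051, M+8 0.3642, M+10 0.1739; the largest is M+8.
P(M+8) = C(5,4) × 0.29520^1 × 0.70480^4 = 5 × 0.2952 × 0.24675365 = 0.364208 (base)
P(M+10) = C(5,5) × 0.29520^0 × 0.70480^5 = 1 × 1.0000 × 0.17391197 = 0.173912
Relative intensity = 0.173912 / 0.364208 × 100 = 47.75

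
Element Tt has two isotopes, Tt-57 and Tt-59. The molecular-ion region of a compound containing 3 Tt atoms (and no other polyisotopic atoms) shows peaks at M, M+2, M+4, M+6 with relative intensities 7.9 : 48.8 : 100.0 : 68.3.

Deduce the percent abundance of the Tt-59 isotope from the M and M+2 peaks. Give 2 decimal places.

67.31%

Write p for the Tt-57 fraction. I(M+2)/I(M) = [C(3,1)·p^2·(1−p)] / p^3 = 3·(1−p)/p = 48.8/7.9 = 6.1772
(1−p)/p = 6.1772/3 = 2.0591  ⇒  p = 1/(1 + 2.0591) = 0.3269
Tt-57: 32.69%, Tt-59: 67.31%.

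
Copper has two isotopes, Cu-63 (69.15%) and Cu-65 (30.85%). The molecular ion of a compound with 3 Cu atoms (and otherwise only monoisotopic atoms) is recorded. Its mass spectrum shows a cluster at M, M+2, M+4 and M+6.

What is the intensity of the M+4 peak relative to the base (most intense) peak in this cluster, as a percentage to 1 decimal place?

44.6%

Binomial terms of (0.6915 + 0.3085)^3: M 0.3307, M+2 0.4425, M+4 0.1974, M+6 0.0294 → M+2 is the base peak.
P(M+2) = C(3,1) × 0.6915^2 × 0.3085^1 = 3 × 0.47817225 × 0.3085 = 0.442548 (base)
P(M+4) = C(3,2) × 0.6915^1 × 0.3085^2 = 3 × 0.6915 × 0.09517225 = 0.197435
Relative intensity = 0.197435 / 0.442548 × 100 = 44.6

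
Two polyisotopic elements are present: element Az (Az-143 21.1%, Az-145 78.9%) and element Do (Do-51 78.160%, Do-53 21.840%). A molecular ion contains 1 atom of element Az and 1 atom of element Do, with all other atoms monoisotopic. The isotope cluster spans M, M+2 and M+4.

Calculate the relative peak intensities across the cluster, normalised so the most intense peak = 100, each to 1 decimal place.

24.9 : 100.0 : 26.0

Element Az pattern (n=1): 0.2110 : 0.7890
Element Do pattern (n=1): 0.7816 : 0.2184
Convolve the two distributions (both contribute in 2-u steps):
  M: 0.2110×0.7816 = 0.164918
  M+2: 0.2110×0.2184 + 0.7890×0.7816 = 0.662765
  M+4: 0.7890×0.2184 = 0.172318
Scale to base peak (0.662765) = 100: 24.9 : 100.0 : 26.0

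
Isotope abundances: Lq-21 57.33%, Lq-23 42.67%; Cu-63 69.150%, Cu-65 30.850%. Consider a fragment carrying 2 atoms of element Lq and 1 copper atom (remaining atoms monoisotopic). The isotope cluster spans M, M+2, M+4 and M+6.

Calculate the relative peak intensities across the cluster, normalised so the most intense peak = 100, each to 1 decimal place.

51.7 : 100.0 : 63.0 : 12.8

Element Lq pattern (n=2): 0.32867289 : 0.48925422 : 0.18207289
Copper pattern (n=1): 0.6915 : 0.3085
Convolve the two distributions (both contribute in 2-u steps):
  M: 0.32867289×0.6915 = 0.227277
  M+2: 0.32867289×0.3085 + 0.48925422×0.6915 = 0.439715
  M+4: 0.48925422×0.3085 + 0.18207289×0.6915 = 0.276838
  M+6: 0.18207289×0.3085 = 0.056169
Scale to base peak (0.439715) = 100: 51.7 : 100.0 : 63.0 : 12.8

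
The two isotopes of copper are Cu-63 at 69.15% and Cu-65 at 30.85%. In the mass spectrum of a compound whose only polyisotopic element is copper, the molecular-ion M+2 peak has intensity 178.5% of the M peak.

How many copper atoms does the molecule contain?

4

With n Cu atoms, P(M+2)/P(M) = C(n,1)·p^(n−1)q / p^n = n·q/p = n · 0.3085/0.6915.
n = 1.785 × 0.6915/0.3085 = 4.00 ≈ 4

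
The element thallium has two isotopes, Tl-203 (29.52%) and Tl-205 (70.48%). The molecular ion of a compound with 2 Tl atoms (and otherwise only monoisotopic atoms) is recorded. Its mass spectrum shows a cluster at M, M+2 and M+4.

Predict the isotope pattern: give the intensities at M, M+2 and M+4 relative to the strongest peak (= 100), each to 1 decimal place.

Expanding (0.2952 + 0.7048)^2:
P(M) = 0.2952^2 = 0.087143
P(M+2) = 2 × 0.2952^1 × 0.7048^1 = 0.416114
P(M+4) = 0.7048^2 = 0.496743
The M+4 peak is largest (0.496743); scaling to 100 gives 17.5 : 83.8 : 100.0.

17.5 : 83.8 : 100.0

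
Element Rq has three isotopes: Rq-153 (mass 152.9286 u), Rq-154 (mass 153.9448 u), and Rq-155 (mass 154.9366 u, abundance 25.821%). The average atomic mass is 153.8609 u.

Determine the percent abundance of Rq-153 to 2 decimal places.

33.46%

Let x and y be the fractions of Rq-153 and Rq-154. Then x + y = 1 − 0.25821 = 0.74179 and 152.9286x + 153.9448y = 153.8609 − 0.25821×154.9366 = 113.854720514.
Substituting: 152.9286x + 153.9448(0.74179 − x) = 113.854720514
(152.9286 − 153.9448)x = -0.339992678  ⇒  x = 0.33457, y = 0.40722
Rq-153: 33.46%, Rq-154: 40.72%.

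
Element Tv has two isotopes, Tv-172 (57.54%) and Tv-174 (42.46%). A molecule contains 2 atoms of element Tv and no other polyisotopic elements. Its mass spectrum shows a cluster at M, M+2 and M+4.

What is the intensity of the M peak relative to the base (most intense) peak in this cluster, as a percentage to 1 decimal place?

Binomial terms of (0.5754 + 0.4246)^2: M 0.3311, M+2 0.4886, M+4 0.1803 → M+2 is the base peak.
P(M+2) = C(2,1) × 0.5754^1 × 0.4246^1 = 2 × 0.5754 × 0.4246 = 0.488630 (base)
P(M) = C(2,0) × 0.5754^2 × 0.4246^0 = 1 × 0.33108516 × 1.0000 = 0.331085
Relative intensity = 0.331085 / 0.488630 × 100 = 67.8

67.8%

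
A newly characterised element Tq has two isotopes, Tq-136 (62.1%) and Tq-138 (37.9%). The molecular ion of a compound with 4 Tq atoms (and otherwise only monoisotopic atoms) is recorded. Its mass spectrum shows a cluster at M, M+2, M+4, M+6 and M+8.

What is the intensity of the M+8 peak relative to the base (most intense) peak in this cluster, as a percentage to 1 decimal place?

5.7%

(0.621 + 0.379)^4 gives M 0.1487, M+2 0.3631, M+4 0.3324, M+6 0.1352, M+8 0.0206; the largest is M+2.
P(M+2) = C(4,1) × 0.621^3 × 0.379^1 = 4 × 0.23948306 × 0.3790 = 0.363056 (base)
P(M+8) = C(4,4) × 0.621^0 × 0.379^4 = 1 × 1.0000 × 0.02063274 = 0.020633
Relative intensity = 0.020633 / 0.363056 × 100 = 5.7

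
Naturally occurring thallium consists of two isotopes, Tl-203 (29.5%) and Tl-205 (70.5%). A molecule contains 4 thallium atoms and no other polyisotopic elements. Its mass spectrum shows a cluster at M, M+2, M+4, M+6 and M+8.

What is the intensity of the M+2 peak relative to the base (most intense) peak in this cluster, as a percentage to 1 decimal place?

17.5%

Term probabilities: M 0.0076, M+2 0.0724, M+4 0.2595, M+6 0.4135, M+8 0.2470. Base peak = M+6.
P(M+6) = C(4,3) × 0.295^1 × 0.705^3 = 4 × 0.2950 × 0.35040263 = 0.413475 (base)
P(M+2) = C(4,1) × 0.295^3 × 0.705^1 = 4 × 0.02567237 × 0.7050 = 0.072396
Relative intensity = 0.072396 / 0.413475 × 100 = 17.5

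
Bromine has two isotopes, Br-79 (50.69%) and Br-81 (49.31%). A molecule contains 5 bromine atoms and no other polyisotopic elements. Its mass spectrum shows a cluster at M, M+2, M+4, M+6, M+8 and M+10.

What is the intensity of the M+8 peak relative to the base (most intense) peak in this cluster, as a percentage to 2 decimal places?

Binomial terms of (0.5069 + 0.4931)^5: M 0.0335, M+2 0.1628, M+4 0.3167, M+6 0.3081, M+8 0.1498, M+10 0.0292 → M+4 is the base peak.
P(M+4) = C(5,2) × 0.5069^3 × 0.4931^2 = 10 × 0.13024674 × 0.24314761 = 0.316692 (base)
P(M+8) = C(5,4) × 0.5069^1 × 0.4931^4 = 5 × 0.5069 × 0.05912076 = 0.149842
Relative intensity = 0.149842 / 0.316692 × 100 = 47.31

47.31%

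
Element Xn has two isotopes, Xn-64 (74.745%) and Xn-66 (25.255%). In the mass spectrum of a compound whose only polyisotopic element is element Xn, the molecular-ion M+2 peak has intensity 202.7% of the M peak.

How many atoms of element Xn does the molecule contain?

For n independent Xn atoms, I(M+2)/I(M) = n · (abundance Xn-66) / (abundance Xn-64) = n · 0.25255/0.74745.
n = 2.027 × 0.74745/0.25255 = 6.00 ≈ 6

6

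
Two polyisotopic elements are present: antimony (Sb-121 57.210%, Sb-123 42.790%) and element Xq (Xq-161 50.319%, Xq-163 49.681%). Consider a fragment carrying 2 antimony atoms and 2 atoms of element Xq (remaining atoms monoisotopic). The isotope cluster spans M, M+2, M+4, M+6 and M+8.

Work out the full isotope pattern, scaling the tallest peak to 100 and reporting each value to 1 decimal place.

Antimony pattern (n=2): 0.32729841 : 0.48960318 : 0.18309841
Element Xq pattern (n=2): 0.25320018 : 0.49997965 : 0.24682018
Convolve the two distributions (both contribute in 2-u steps):
  M: 0.32729841×0.25320018 = 0.082872
  M+2: 0.32729841×0.49997965 + 0.48960318×0.25320018 = 0.287610
  M+4: 0.32729841×0.24682018 + 0.48960318×0.49997965 + 0.18309841×0.25320018 = 0.371936
  M+6: 0.48960318×0.24682018 + 0.18309841×0.49997965 = 0.212389
  M+8: 0.18309841×0.24682018 = 0.045192
Scale to base peak (0.371936) = 100: 22.3 : 77.3 : 100.0 : 57.1 : 12.2

22.3 : 77.3 : 100.0 : 57.1 : 12.2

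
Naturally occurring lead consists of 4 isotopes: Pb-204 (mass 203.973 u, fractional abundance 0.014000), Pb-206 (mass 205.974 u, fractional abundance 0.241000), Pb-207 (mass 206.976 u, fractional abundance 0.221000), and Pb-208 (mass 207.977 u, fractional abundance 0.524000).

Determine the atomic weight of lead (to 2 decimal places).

207.22 u

Average mass = Σ (abundance × isotope mass) = 0.014000 × 203.973 + 0.241000 × 205.974 + 0.221000 × 206.976 + 0.524000 × 207.977
= 2.8556 + 49.6397 + 45.7417 + 108.9799 = 207.2169 u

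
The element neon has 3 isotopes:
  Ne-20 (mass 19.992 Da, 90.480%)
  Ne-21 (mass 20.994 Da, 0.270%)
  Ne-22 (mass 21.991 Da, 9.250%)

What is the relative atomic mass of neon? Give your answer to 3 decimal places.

Average mass = Σ (abundance × isotope mass) = 0.90480 × 19.992 + 0.00270 × 20.994 + 0.09250 × 21.991
= 18.0888 + 0.0567 + 2.0342 = 20.1797 Da

20.180 Da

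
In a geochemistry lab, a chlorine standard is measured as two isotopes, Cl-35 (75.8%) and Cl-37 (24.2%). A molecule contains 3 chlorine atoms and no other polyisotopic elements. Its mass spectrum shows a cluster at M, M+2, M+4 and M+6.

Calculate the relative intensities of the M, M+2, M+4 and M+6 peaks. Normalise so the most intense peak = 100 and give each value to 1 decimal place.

The 3 Cl atoms are independent, so intensities follow the terms of (0.758 + 0.242)^3.
P(M) = 0.758^3 = 0.435520
P(M+2) = 3 × 0.758^2 × 0.242^1 = 0.417133
P(M+4) = 3 × 0.758^1 × 0.242^2 = 0.133175
P(M+6) = 0.242^3 = 0.014172
The M peak is largest (0.435520); scaling to 100 gives 100.0 : 95.8 : 30.6 : 3.3.

100.0 : 95.8 : 30.6 : 3.3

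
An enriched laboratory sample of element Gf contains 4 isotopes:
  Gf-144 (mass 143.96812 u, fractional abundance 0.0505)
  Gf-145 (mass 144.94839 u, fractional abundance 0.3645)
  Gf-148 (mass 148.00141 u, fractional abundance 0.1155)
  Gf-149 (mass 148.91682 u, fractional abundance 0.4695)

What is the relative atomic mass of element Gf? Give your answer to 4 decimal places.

Ar = Σ fᵢ·mᵢ = 0.0505 × 143.96812 + 0.3645 × 144.94839 + 0.1155 × 148.00141 + 0.4695 × 148.91682
= 7.270390 + 52.833688 + 17.094163 + 69.916447 = 147.114688 u

147.1147 u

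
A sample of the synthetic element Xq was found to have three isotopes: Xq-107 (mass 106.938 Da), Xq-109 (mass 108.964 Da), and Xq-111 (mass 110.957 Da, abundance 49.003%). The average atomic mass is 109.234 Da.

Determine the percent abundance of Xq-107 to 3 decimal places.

Let x and y be the fractions of Xq-107 and Xq-109. Then x + y = 1 − 0.49003 = 0.50997 and 106.938x + 108.964y = 109.234 − 0.49003×110.957 = 54.86174129.
Substituting: 106.938x + 108.964(0.50997 − x) = 54.86174129
(106.938 − 108.964)x = -0.70662979  ⇒  x = 0.34878, y = 0.16119
Xq-107: 34.878%, Xq-109: 16.119%.

34.878%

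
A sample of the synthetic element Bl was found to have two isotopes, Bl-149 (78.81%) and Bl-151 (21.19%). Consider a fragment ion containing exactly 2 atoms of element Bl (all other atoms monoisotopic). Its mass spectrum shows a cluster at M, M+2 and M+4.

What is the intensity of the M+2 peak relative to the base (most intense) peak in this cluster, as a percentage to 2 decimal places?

53.77%

(0.7881 + 0.2119)^2 gives M 0.6211, M+2 0.3340, M+4 0.0449; the largest is M.
P(M) = C(2,0) × 0.7881^2 × 0.2119^0 = 1 × 0.62110161 × 1.0000 = 0.621102 (base)
P(M+2) = C(2,1) × 0.7881^1 × 0.2119^1 = 2 × 0.7881 × 0.2119 = 0.333997
Relative intensity = 0.333997 / 0.621102 × 100 = 53.77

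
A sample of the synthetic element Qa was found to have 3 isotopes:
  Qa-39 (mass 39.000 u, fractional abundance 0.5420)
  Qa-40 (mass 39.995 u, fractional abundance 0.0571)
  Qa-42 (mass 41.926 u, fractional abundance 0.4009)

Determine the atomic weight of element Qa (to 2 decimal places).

40.23 u

Average mass = Σ (abundance × isotope mass) = 0.5420 × 39.000 + 0.0571 × 39.995 + 0.4009 × 41.926
= 21.1380 + 2.2837 + 16.8081 = 40.2298 u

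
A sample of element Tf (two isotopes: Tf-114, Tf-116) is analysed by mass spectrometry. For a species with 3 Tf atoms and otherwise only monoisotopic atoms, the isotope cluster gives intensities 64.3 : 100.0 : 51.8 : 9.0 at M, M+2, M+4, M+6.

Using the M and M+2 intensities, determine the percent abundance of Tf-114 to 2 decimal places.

65.86%

Write p for the Tf-114 fraction. I(M+2)/I(M) = [C(3,1)·p^2·(1−p)] / p^3 = 3·(1−p)/p = 100.0/64.3 = 1.5552
(1−p)/p = 1.5552/3 = 0.5184  ⇒  p = 1/(1 + 0.5184) = 0.6586
Tf-114: 65.86%, Tf-116: 34.14%.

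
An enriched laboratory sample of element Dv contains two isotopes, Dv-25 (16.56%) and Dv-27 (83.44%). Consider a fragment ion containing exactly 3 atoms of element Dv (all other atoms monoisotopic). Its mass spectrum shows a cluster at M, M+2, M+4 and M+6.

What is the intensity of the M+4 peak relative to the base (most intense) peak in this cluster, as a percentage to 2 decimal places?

(0.1656 + 0.8344)^3 gives M 0.0045, M+2 0.0686, M+4 0.3459, M+6 0.5809; the largest is M+6.
P(M+6) = C(3,3) × 0.1656^0 × 0.8344^3 = 1 × 1.0000 × 0.58092877 = 0.580929 (base)
P(M+4) = C(3,2) × 0.1656^1 × 0.8344^2 = 3 × 0.1656 × 0.69622336 = 0.345884
Relative intensity = 0.345884 / 0.580929 × 100 = 59.54

59.54%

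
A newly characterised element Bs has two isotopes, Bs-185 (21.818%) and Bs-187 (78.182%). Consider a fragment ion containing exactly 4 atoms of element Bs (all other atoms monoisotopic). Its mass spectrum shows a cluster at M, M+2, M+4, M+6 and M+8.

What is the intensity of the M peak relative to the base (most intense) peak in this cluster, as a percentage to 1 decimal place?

0.5%

Term probabilities: M 0.0023, M+2 0.0325, M+4 0.1746, M+6 0.4171, M+8 0.3736. Base peak = M+6.
P(M+6) = C(4,3) × 0.21818^1 × 0.78182^3 = 4 × 0.21818 × 0.47788162 = 0.417057 (base)
P(M) = C(4,0) × 0.21818^4 × 0.78182^0 = 1 × 0.002266 × 1.0000 = 0.002266
Relative intensity = 0.002266 / 0.417057 × 100 = 0.5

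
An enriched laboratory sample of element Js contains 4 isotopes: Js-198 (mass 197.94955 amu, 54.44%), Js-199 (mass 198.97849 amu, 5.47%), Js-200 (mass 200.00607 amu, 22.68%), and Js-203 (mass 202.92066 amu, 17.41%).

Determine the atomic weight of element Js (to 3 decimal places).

199.338 amu

Ar = Σ fᵢ·mᵢ = 0.5444 × 197.94955 + 0.0547 × 198.97849 + 0.2268 × 200.00607 + 0.1741 × 202.92066
= 107.763735 + 10.884123 + 45.361377 + 35.328487 = 199.337722 amu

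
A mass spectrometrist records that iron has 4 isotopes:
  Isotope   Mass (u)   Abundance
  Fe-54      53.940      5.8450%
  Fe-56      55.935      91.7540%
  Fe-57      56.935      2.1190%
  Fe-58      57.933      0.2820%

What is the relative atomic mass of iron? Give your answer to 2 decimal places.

55.85 u

The abundance-weighted mean is 0.058450 × 53.940 + 0.917540 × 55.935 + 0.021190 × 56.935 + 0.002820 × 57.933
= 3.1528 + 51.3226 + 1.2065 + 0.1634 = 55.8453 u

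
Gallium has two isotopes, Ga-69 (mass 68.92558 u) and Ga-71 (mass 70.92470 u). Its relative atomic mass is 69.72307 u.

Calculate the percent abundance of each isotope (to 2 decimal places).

With x = fraction of Ga-69 (so Ga-71 is 1 − x):
68.92558·x + 70.92470·(1 − x) = 69.72307
(68.92558 − 70.92470)·x = 69.72307 − 70.92470
x = -1.20163 / -1.99912 = 0.60108 → 60.11% Ga-69, 39.89% Ga-71.

Ga-69: 60.11%, Ga-71: 39.89%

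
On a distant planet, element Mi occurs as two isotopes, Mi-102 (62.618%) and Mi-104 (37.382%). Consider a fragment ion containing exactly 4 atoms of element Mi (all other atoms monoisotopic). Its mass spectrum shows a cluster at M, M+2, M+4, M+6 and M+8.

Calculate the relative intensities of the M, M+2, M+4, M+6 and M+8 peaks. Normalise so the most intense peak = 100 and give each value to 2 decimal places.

41.88 : 100.00 : 89.55 : 35.64 : 5.32

Each Mi atom is independently Mi-102 (p = 0.62618) or Mi-104 (q = 0.37382); the cluster is the binomial expansion (p + q)^4.
P(M) = 0.62618^4 = 0.153744
P(M+2) = 4 × 0.62618^3 × 0.37382^1 = 0.367130
P(M+4) = 6 × 0.62618^2 × 0.37382^2 = 0.328757
P(M+6) = 4 × 0.62618^1 × 0.37382^3 = 0.130842
P(M+8) = 0.37382^4 = 0.019528
The M+2 peak is largest (0.367130); scaling to 100 gives 41.88 : 100.00 : 89.55 : 35.64 : 5.32.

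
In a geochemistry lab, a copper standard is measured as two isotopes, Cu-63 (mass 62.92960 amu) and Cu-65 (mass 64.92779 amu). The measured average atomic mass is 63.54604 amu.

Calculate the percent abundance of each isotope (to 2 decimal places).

Cu-63: 69.15%, Cu-65: 30.85%

With x = fraction of Cu-63 (so Cu-65 is 1 − x):
62.92960·x + 64.92779·(1 − x) = 63.54604
(62.92960 − 64.92779)·x = 63.54604 − 64.92779
x = -1.38175 / -1.99819 = 0.69150 → 69.15% Cu-63, 30.85% Cu-65.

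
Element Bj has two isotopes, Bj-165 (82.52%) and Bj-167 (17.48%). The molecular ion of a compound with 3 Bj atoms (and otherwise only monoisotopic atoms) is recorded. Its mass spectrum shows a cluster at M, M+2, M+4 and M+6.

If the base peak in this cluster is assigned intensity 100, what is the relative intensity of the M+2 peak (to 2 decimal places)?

63.55

Term probabilities: M 0.5619, M+2 0.3571, M+4 0.0756, M+6 0.0053. Base peak = M.
P(M) = C(3,0) × 0.8252^3 × 0.1748^0 = 1 × 0.5619241 × 1.0000 = 0.561924 (base)
P(M+2) = C(3,1) × 0.8252^2 × 0.1748^1 = 3 × 0.68095504 × 0.1748 = 0.357093
Relative intensity = 0.357093 / 0.561924 × 100 = 63.55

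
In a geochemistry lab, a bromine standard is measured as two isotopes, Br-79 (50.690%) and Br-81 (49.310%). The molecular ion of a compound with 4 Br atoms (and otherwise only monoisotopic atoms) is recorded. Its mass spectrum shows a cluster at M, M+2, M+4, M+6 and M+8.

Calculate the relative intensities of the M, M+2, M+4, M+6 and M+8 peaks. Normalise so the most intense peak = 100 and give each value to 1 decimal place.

Each Br atom is independently Br-79 (p = 0.50690) or Br-81 (q = 0.49310); the cluster is the binomial expansion (p + q)^4.
P(M) = 0.50690^4 = 0.066022
P(M+2) = 4 × 0.50690^3 × 0.49310^1 = 0.256899
P(M+4) = 6 × 0.50690^2 × 0.49310^2 = 0.374857
P(M+6) = 4 × 0.50690^1 × 0.49310^3 = 0.243101
P(M+8) = 0.49310^4 = 0.059121
The M+4 peak is largest (0.374857); scaling to 100 gives 17.6 : 68.5 : 100.0 : 64.9 : 15.8.

17.6 : 68.5 : 100.0 : 64.9 : 15.8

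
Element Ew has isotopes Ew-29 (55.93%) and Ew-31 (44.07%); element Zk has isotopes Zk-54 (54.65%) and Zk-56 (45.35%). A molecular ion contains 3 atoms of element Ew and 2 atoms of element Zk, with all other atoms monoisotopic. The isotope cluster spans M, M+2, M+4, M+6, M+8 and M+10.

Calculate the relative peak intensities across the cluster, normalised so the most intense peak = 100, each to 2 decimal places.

Element Ew pattern (n=3): 0.17495826 : 0.41357468 : 0.32587585 : 0.08559121
Element Zk pattern (n=2): 0.29866225 : 0.4956755 : 0.20566225
Convolve the two distributions (both contribute in 2-u steps):
  M: 0.17495826×0.29866225 = 0.052253
  M+2: 0.17495826×0.4956755 + 0.41357468×0.29866225 = 0.210242
  M+4: 0.17495826×0.20566225 + 0.41357468×0.4956755 + 0.32587585×0.29866225 = 0.338308
  M+6: 0.41357468×0.20566225 + 0.32587585×0.4956755 + 0.08559121×0.29866225 = 0.272148
  M+8: 0.32587585×0.20566225 + 0.08559121×0.4956755 = 0.109446
  M+10: 0.08559121×0.20566225 = 0.017603
Scale to base peak (0.338308) = 100: 15.45 : 62.15 : 100.00 : 80.44 : 32.35 : 5.20

15.45 : 62.15 : 100.00 : 80.44 : 32.35 : 5.20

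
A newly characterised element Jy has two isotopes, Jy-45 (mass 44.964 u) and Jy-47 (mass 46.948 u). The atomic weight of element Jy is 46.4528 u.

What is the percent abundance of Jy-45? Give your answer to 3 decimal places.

With x = fraction of Jy-45 (so Jy-47 is 1 − x):
44.964·x + 46.948·(1 − x) = 46.4528
(44.964 − 46.948)·x = 46.4528 − 46.948
x = -0.4952 / -1.984 = 0.24960 → 24.960% Jy-45, 75.040% Jy-47.

24.960%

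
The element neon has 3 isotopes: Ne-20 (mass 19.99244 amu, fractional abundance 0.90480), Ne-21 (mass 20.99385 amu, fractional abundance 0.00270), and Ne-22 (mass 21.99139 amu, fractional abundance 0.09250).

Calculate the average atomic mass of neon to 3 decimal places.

20.180 amu

The abundance-weighted mean is 0.90480 × 19.99244 + 0.00270 × 20.99385 + 0.09250 × 21.99139
= 18.089160 + 0.056683 + 2.034204 = 20.180047 amu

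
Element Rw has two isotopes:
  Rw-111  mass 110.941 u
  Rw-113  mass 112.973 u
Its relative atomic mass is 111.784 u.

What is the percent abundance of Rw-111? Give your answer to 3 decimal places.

58.514%

Let x be the fractional abundance of Rw-111; then Rw-113 has abundance 1 − x.
110.941·x + 112.973·(1 − x) = 111.784
(110.941 − 112.973)·x = 111.784 − 112.973
x = -1.189 / -2.032 = 0.58514 → 58.514% Rw-111, 41.486% Rw-113.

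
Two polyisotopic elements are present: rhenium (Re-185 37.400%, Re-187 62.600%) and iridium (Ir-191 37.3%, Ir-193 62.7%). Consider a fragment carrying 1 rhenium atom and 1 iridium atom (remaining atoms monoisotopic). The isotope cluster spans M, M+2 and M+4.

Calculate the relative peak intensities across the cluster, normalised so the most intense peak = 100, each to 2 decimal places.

Rhenium pattern (n=1): 0.3740 : 0.6260
Iridium pattern (n=1): 0.3730 : 0.6270
Convolve the two distributions (both contribute in 2-u steps):
  M: 0.3740×0.3730 = 0.139502
  M+2: 0.3740×0.6270 + 0.6260×0.3730 = 0.467996
  M+4: 0.6260×0.6270 = 0.392502
Scale to base peak (0.467996) = 100: 29.81 : 100.00 : 83.87

29.81 : 100.00 : 83.87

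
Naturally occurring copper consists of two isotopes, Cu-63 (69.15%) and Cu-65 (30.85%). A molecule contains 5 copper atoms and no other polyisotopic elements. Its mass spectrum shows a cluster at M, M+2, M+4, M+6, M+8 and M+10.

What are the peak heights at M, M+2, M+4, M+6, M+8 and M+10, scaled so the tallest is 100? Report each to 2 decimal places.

Expanding (0.6915 + 0.3085)^5:
P(M) = 0.6915^5 = 0.158111
P(M+2) = 5 × 0.6915^4 × 0.3085^1 = 0.352691
P(M+4) = 10 × 0.6915^3 × 0.3085^2 = 0.314693
P(M+6) = 10 × 0.6915^2 × 0.3085^3 = 0.140394
P(M+8) = 5 × 0.6915^1 × 0.3085^4 = 0.031317
P(M+10) = 0.3085^5 = 0.002794
The M+2 peak is largest (0.352691); scaling to 100 gives 44.83 : 100.00 : 89.23 : 39.81 : 8.88 : 0.79.

44.83 : 100.00 : 89.23 : 39.81 : 8.88 : 0.79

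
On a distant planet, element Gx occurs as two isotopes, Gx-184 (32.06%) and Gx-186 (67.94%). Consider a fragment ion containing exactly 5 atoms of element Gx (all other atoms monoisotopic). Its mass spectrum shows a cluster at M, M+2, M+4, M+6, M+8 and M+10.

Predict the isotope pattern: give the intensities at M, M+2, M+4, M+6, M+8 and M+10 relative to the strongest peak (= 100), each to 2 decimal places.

Each Gx atom is independently Gx-184 (p = 0.3206) or Gx-186 (q = 0.6794); the cluster is the binomial expansion (p + q)^5.
P(M) = 0.3206^5 = 0.003387
P(M+2) = 5 × 0.3206^4 × 0.6794^1 = 0.035888
P(M+4) = 10 × 0.3206^3 × 0.6794^2 = 0.152104
P(M+6) = 10 × 0.3206^2 × 0.6794^3 = 0.322332
P(M+8) = 5 × 0.3206^1 × 0.6794^4 = 0.341535
P(M+10) = 0.6794^5 = 0.144753
The M+8 peak is largest (0.341535); scaling to 100 gives 0.99 : 10.51 : 44.54 : 94.38 : 100.00 : 42.38.

0.99 : 10.51 : 44.54 : 94.38 : 100.00 : 42.38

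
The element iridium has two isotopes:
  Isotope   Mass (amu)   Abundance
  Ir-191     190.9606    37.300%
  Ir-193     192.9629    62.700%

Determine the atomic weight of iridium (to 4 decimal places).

192.2160 amu

Average mass = Σ (abundance × isotope mass) = 0.37300 × 190.9606 + 0.62700 × 192.9629
= 71.22830 + 120.98774 = 192.21604 amu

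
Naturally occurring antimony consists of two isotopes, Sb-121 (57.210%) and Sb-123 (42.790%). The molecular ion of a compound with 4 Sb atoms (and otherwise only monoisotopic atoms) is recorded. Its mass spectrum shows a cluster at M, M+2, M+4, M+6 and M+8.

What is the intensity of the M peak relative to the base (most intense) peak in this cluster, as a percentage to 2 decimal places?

29.79%

(0.57210 + 0.42790)^4 gives M 0.1071, M+2 0.3205, M+4 0.3596, M+6 0.1793, M+8 0.0335; the largest is M+4.
P(M+4) = C(4,2) × 0.57210^2 × 0.42790^2 = 6 × 0.32729841 × 0.18309841 = 0.359567 (base)
P(M) = C(4,0) × 0.57210^4 × 0.42790^0 = 1 × 0.10712425 × 1.0000 = 0.107124
Relative intensity = 0.107124 / 0.359567 × 100 = 29.79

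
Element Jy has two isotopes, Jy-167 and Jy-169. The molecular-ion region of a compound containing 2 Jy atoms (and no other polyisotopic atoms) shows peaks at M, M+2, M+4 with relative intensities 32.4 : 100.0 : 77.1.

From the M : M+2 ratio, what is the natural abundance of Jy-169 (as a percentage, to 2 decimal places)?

Let p = fractional abundance of Jy-167. I(M+2)/I(M) = [C(2,1)·p^1·(1−p)] / p^2 = 2·(1−p)/p = 100.0/32.4 = 3.0864
(1−p)/p = 3.0864/2 = 1.5432  ⇒  p = 1/(1 + 1.5432) = 0.3932
Jy-167: 39.32%, Jy-169: 60.68%.

60.68%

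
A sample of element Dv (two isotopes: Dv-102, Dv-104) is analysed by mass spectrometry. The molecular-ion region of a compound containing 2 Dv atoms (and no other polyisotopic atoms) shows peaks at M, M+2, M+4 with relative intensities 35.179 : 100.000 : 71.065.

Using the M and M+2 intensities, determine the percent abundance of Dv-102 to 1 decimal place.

41.3%

Write p for the Dv-102 fraction. I(M+2)/I(M) = [C(2,1)·p^1·(1−p)] / p^2 = 2·(1−p)/p = 100.000/35.179 = 2.8426
(1−p)/p = 2.8426/2 = 1.4213  ⇒  p = 1/(1 + 1.4213) = 0.4130
Dv-102: 41.3%, Dv-104: 58.7%.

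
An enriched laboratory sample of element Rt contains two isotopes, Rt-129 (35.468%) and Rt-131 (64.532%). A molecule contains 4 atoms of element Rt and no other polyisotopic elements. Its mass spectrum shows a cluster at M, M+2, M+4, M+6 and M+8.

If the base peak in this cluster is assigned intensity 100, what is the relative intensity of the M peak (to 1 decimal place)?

4.2

Binomial terms of (0.35468 + 0.64532)^4: M 0.0158, M+2 0.1152, M+4 0.3143, M+6 0.3813, M+8 0.1734 → M+6 is the base peak.
P(M+6) = C(4,3) × 0.35468^1 × 0.64532^3 = 4 × 0.35468 × 0.26873571 = 0.381261 (base)
P(M) = C(4,0) × 0.35468^4 × 0.64532^0 = 1 × 0.01582511 × 1.0000 = 0.015825
Relative intensity = 0.015825 / 0.381261 × 100 = 4.2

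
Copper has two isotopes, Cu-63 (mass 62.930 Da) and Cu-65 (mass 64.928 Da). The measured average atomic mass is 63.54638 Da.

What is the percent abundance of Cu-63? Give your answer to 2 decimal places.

69.15%

Writing the weighted mean with unknown fraction x of Cu-63:
62.930·x + 64.928·(1 − x) = 63.54638
(62.930 − 64.928)·x = 63.54638 − 64.928
x = -1.38162 / -1.998 = 0.69150 → 69.15% Cu-63, 30.85% Cu-65.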